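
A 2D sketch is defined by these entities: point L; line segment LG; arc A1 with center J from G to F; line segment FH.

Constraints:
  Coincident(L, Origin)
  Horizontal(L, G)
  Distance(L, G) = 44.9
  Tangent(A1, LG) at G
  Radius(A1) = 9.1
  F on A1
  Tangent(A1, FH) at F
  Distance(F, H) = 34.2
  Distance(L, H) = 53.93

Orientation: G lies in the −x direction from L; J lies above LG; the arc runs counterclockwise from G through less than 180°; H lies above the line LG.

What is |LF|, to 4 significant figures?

36.80

L is at the origin; L and G share the same y with |LG| = 44.9 and G on the −x side, so G = (-44.90, 0.000). The tangent condition forces JG to be normal to LG, so J = G + (0, 9.1) = (-44.90, 9.100). Since JF ⟂ FH (tangency), |JH| = √(9.1² + 34.2²) = 35.39 regardless of where F sits on A1. So H lies on both circle(L, 53.93) and circle(J, 35.39); the above-LG intersection is H = (-33.20, 42.50). F is the foot of the tangent from H: F = (-35.83, 8.401).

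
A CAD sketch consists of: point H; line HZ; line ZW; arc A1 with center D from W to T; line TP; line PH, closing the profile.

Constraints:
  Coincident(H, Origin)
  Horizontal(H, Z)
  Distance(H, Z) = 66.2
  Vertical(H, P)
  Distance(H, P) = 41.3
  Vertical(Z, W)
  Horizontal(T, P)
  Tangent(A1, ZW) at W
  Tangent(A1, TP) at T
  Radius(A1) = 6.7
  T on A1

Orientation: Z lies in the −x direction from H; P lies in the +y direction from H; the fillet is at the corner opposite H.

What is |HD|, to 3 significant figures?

68.8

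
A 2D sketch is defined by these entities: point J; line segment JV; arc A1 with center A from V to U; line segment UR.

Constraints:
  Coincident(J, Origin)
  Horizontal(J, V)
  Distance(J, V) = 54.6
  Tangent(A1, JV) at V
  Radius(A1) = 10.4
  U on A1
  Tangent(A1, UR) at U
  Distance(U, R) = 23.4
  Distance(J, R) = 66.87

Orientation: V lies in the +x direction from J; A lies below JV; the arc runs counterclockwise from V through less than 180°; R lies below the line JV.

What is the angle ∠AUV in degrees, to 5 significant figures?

31.017°

J is at the origin; JV is horizontal with |JV| = 54.6 and V on the +x side, so V = (54.600, 0.0000). A1 meets JV tangentially, so AV is at right angles to JV, so A = V + (0, -10.4) = (54.600, -10.400). Since AU ⟂ UR (tangency), |AR| = √(10.4² + 23.4²) = 25.607 regardless of where U sits on A1. So R lies on both circle(J, 66.87) and circle(A, 25.607); the below-JV intersection is R = (56.388, -35.945). U is the foot of the tangent from R: U = (45.414, -15.277).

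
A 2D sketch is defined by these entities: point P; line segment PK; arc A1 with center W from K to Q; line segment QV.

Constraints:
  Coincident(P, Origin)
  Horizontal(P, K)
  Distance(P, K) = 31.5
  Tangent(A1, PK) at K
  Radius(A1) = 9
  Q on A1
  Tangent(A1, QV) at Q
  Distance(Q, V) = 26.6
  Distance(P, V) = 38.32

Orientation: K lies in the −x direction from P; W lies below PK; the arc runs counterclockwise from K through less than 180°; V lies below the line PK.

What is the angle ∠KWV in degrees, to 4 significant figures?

151.7°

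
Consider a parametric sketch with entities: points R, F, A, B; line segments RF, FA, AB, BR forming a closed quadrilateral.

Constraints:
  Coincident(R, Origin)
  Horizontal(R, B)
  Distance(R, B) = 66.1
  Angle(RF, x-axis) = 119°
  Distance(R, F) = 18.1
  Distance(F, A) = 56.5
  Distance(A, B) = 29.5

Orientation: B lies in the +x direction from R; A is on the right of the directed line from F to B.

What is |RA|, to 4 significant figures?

41.84

R is at the origin; R and B share the same y with |RB| = 66.1 and B in +x, so B = (66.1, 0). RF runs at 119.0° with |RF| = 18.1, so F = (-8.775, 15.83). A is determined by |FA| = 56.5 and |AB| = 29.5 together: it lies at the intersection of circle(F, 56.5) and circle(B, 29.5). With |FB| = 76.53, the foot of the radical line on FB is 53.44 from F and the perpendicular offset is √(56.5² − 53.44²) = 18.35. Taking the right-of-FB solution: A = (39.71, -13.18).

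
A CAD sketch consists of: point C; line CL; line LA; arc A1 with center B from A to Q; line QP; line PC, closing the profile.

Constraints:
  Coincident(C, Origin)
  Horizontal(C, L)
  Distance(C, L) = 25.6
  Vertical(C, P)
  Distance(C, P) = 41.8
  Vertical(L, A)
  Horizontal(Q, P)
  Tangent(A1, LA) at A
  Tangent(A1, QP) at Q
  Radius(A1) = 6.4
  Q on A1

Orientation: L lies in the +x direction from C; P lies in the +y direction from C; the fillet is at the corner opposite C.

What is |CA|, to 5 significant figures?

43.687

C is at the origin; CL is horizontal with |CL| = 25.6 and L on the +x side, so L = (25.600, 0.0000). C and P share the same x with |CP| = 41.8 and P on the +y side, so P = (0.0000, 41.800). The virtual corner opposite C is at (25.600, 41.800). Tangency of A1 to LA means the radius BA is perpendicular to LA and A1 meets QP tangentially, so BQ is at right angles to QP, with radius 6.4, so the center B sits 6.4 in from both sides at B = (19.200, 35.400). That places the tangent points at A = (25.600, 35.400) on LA and Q = (19.200, 41.800) on QP. Then |CA| = |A − C| = 43.687.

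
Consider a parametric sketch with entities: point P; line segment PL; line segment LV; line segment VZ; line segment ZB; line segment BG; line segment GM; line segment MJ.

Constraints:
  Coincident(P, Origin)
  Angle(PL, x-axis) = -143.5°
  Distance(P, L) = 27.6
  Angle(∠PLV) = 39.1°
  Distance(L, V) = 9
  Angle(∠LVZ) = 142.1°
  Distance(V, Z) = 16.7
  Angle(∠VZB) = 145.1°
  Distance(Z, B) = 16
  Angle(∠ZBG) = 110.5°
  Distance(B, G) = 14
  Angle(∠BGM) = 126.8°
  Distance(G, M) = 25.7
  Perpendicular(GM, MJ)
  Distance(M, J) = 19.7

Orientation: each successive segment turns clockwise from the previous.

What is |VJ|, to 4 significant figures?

15.12

∠BGM = 126.8° gives GM at -119.9° from the x-axis; with |GM| = 25.7, M = (1.973, -31.84). The perpendicularity gives MJ at right angles to GM, so MJ runs at 150.1°; with |MJ| = 19.7, J = (-15.11, -22.02). Then |VJ| = |J − V| = 15.12.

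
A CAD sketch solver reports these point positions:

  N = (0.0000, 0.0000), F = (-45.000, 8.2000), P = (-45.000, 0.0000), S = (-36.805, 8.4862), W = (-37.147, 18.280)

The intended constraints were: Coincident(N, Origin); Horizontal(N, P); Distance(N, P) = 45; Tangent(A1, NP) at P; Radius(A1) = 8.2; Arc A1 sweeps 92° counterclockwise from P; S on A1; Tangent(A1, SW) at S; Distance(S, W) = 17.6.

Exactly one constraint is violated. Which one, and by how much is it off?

Distance(S, W) = 17.6 — off by 7.80.

N = (0.00, 0.00) ✓; N.y = 0.00, P.y = 0.00 ✓; |NP| = 45.00 ✓; ∠(FP, PN) = 90.00° ✓; |FP| = 8.200 ✓; bearing(F→S) − bearing(F→P) = 92.00° ✓; |FS| = 8.200 ✓; ∠(FS, SW) = 90.00° ✓; |SW| = 9.800 ✗.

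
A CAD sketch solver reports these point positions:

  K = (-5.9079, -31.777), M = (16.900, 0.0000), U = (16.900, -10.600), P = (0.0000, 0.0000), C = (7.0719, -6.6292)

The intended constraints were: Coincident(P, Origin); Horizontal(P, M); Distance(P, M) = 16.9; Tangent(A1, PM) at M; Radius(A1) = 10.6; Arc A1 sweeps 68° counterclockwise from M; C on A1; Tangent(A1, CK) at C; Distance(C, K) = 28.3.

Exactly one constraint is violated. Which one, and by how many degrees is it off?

Tangent(A1, CK) at C — off by 5.30°.

P = (0.00, 0.00) ✓; P.y = 0.00, M.y = 0.00 ✓; |PM| = 16.90 ✓; ∠(UM, MP) = 90.00° ✓; |UM| = 10.60 ✓; bearing(U→C) − bearing(U→M) = 68.00° ✓; |UC| = 10.60 ✓; ∠(UC, CK) = 95.30° ✗; |CK| = 28.30 ✓.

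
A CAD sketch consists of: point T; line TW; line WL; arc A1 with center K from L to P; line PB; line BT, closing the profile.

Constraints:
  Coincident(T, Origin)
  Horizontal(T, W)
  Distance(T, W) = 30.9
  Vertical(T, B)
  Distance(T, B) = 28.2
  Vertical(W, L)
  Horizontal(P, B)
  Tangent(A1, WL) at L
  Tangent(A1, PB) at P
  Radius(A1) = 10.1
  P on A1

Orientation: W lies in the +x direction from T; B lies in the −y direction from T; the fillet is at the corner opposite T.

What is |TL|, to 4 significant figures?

35.81

The virtual corner opposite T is at (30.90, -28.20). A1 meets WL tangentially, so KL is at right angles to WL and tangency of A1 to PB means the radius KP is perpendicular to PB, with radius 10.1, so the center K sits 10.1 in from both sides at K = (20.80, -18.10). That places the tangent points at L = (30.90, -18.10) on WL and P = (20.80, -28.20) on PB. Then |TL| = |L − T| = 35.81.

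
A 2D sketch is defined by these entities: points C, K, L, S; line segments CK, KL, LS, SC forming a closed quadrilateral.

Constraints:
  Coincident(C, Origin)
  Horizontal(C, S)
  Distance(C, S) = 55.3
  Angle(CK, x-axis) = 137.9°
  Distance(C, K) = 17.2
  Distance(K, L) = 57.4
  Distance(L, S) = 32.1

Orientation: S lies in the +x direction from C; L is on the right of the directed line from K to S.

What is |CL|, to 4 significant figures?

40.29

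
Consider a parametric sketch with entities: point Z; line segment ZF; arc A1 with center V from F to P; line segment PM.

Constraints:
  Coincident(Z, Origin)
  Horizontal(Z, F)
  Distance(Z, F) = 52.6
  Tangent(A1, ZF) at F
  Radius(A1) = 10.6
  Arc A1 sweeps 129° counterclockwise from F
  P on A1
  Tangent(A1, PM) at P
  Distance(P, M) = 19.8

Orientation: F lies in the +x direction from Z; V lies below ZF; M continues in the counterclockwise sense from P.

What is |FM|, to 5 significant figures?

32.930

On A1, F sits at bearing 90° from V; a 129° counterclockwise sweep puts P at bearing 219°, so P = V + 10.6·(cos 219°, sin 219°) = (44.362, -17.271). A1 meets PM tangentially, so VP is at right angles to PM, so PM runs along (−sin 219°, cos 219°); with |PM| = 19.8, M = (56.823, -32.658). Then |FM| = |M − F| = 32.930.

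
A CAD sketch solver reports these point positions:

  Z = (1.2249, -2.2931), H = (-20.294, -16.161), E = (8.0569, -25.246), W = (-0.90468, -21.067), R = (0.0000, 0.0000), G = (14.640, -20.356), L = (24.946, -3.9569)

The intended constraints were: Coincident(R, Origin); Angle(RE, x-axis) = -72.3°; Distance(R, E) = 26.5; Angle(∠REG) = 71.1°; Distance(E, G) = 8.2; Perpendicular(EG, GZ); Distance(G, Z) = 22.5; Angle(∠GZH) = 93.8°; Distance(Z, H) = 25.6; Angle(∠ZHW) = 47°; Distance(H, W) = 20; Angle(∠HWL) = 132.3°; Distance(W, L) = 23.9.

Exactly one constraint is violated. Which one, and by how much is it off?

Distance(W, L) = 23.9 — off by 7.10.

R = (0.00, 0.00) ✓; RE at -72.30° ✓; |RE| = 26.50 ✓; ∠REG = 71.09° ✓; |EG| = 8.201 ✓; ∠(EG, GZ) = 90.00° ✓; |GZ| = 22.50 ✓; ∠GZH = 93.80° ✓; |ZH| = 25.60 ✓; ∠ZHW = 47.00° ✓; |HW| = 20.00 ✓; ∠HWL = 132.3° ✓; |WL| = 31.00 ✗.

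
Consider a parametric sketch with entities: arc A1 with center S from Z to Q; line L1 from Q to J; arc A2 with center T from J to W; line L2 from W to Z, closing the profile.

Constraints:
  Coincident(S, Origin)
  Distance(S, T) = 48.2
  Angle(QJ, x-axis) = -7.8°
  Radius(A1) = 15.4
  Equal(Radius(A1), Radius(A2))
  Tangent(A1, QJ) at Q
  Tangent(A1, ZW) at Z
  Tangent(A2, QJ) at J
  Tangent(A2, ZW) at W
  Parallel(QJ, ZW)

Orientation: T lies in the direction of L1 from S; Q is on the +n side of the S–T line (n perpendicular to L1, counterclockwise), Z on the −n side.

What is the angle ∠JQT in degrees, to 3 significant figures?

17.7°

Tangency of A1 to both parallel lines with radius 15.4 puts Q and Z at S ± 15.4·n: Q = (2.09, 15.3), Z = (-2.09, -15.3). Equal radii place J and W the same way about T: J = T + 15.4·n = (49.8, 8.72), W = T − 15.4·n = (45.7, -21.8). Then cos ∠JQT = QJ·QT / (|QJ||QT|), giving 17.7°.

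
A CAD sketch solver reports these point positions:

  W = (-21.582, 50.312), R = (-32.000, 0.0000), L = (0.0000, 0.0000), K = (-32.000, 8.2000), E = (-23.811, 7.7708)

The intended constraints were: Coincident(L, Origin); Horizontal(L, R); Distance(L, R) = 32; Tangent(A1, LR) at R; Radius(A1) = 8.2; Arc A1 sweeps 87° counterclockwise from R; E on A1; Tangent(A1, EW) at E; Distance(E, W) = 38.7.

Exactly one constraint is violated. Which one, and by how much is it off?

Distance(E, W) = 38.7 — off by 3.90.

L = (0.00, 0.00) ✓; L.y = 0.00, R.y = 0.00 ✓; |LR| = 32.00 ✓; ∠(KR, RL) = 90.00° ✓; |KR| = 8.200 ✓; bearing(K→E) − bearing(K→R) = 87.00° ✓; |KE| = 8.200 ✓; ∠(KE, EW) = 90.00° ✓; |EW| = 42.60 ✗.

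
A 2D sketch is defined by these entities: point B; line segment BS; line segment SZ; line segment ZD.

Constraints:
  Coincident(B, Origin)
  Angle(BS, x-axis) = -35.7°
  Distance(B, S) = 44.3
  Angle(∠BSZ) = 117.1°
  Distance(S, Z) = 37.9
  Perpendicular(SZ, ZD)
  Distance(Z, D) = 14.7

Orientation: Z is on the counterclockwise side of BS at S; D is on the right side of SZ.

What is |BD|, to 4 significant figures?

79.40

B is at the origin; BS runs at -35.7° with length 44.3, so S = 44.3·(cos -35.7°, sin -35.7°) = (35.98, -25.85). ∠BSZ = 117.1°, so SZ runs at -35.7° + (180° − 117.1°) = 27.20° from the x-axis; with |SZ| = 37.9, Z = S + 37.9·(cos 27.20°, sin 27.20°) = (69.68, -8.527). The perpendicularity gives ZD at right angles to SZ; with |ZD| = 14.7 on the right of SZ, D = Z + 14.7·(0.4571, -0.8894) = (76.40, -21.60). Then |BD| = |D − B| = 79.40.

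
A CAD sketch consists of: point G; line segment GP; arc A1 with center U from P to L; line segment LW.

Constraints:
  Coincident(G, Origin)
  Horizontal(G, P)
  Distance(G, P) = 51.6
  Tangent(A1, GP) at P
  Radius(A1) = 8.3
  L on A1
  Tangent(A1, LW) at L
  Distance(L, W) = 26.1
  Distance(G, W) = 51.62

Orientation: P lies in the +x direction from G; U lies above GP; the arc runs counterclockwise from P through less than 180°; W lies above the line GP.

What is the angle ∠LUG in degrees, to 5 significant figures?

145.78°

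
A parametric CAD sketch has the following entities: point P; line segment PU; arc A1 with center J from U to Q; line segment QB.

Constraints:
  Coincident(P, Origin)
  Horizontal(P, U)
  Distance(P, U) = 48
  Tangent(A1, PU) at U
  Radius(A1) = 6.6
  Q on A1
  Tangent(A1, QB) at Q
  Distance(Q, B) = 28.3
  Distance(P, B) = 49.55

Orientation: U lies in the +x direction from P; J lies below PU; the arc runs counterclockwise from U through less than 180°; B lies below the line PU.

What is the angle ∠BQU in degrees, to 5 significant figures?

139.93°

Checks: |JQ| = 6.600 ✓; ∠(JQ, QB) = 90.00° ✓; |QB| = 28.30 ✓; |PB| = 49.55 ✓.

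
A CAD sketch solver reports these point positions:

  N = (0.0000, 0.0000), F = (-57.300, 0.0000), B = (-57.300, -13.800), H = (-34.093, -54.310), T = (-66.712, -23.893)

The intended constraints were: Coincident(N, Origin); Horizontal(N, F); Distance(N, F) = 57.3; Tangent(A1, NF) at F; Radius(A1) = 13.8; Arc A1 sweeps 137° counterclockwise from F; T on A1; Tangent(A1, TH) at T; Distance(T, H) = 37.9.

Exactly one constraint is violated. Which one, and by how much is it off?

Distance(T, H) = 37.9 — off by 6.70.

N = (0.00, 0.00) ✓; N.y = 0.00, F.y = 0.00 ✓; |NF| = 57.30 ✓; ∠(BF, FN) = 90.00° ✓; |BF| = 13.80 ✓; bearing(B→T) − bearing(B→F) = 137.0° ✓; |BT| = 13.80 ✓; ∠(BT, TH) = 90.00° ✓; |TH| = 44.60 ✗.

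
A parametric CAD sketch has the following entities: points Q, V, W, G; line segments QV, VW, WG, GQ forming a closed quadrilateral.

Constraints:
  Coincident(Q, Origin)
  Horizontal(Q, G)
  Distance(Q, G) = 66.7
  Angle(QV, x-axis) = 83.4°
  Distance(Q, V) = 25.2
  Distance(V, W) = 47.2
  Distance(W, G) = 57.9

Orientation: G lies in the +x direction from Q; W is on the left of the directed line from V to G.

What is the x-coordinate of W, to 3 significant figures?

41.5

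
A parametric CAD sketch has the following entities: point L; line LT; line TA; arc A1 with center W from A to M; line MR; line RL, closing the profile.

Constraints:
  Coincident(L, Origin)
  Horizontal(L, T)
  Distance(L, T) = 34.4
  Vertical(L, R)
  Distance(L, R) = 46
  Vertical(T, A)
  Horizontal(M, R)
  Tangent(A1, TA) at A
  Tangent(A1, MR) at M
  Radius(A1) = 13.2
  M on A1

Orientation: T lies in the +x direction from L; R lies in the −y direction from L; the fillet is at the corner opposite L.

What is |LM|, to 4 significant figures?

50.65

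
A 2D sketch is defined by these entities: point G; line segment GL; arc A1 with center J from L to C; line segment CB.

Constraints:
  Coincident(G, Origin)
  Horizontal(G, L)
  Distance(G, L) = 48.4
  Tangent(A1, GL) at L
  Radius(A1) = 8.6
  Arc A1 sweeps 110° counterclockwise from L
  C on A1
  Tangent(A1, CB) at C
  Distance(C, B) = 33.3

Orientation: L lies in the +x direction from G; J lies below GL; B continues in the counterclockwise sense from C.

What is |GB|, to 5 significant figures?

67.145

G is at the origin; GL is horizontal with |GL| = 48.4 and L on the +x side, so L = (48.400, 0.0000). Since A1 is tangent to GL there, JL ⟂ GL, so J = L + (0, -8.6) = (48.400, -8.6000). On A1, L sits at bearing 90° from J; a 110° counterclockwise sweep puts C at bearing 200°, so C = J + 8.6·(cos 200°, sin 200°) = (40.319, -11.541). The tangent condition forces JC to be normal to CB, so CB runs along (−sin 200°, cos 200°); with |CB| = 33.3, B = (51.708, -42.833). Then |GB| = |B − G| = 67.145.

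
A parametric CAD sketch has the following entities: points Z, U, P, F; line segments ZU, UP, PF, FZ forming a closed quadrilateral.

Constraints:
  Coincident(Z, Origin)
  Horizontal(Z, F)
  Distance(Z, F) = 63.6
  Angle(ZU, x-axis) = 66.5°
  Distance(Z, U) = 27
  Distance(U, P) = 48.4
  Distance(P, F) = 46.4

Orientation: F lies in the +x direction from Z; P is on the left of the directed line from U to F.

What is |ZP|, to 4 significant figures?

70.99

Checks: |UP| = 48.40 ✓; |PF| = 46.40 ✓.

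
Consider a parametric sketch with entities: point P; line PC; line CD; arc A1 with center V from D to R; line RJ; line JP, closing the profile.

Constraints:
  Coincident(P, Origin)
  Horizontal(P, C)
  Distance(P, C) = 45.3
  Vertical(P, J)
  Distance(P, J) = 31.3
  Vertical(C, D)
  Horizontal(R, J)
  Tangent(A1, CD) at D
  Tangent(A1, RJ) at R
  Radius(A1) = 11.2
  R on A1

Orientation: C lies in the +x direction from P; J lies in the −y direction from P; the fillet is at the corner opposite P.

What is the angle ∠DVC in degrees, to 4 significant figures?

60.87°

P is at the origin; P and C share the same y with |PC| = 45.3 and C on the +x side, so C = (45.30, 0.000). P and J share the same x with |PJ| = 31.3 and J on the −y side, so J = (0.000, -31.30). The virtual corner opposite P is at (45.30, -31.30). The tangent condition forces VD to be normal to CD and A1 meets RJ tangentially, so VR is at right angles to RJ, with radius 11.2, so the center V sits 11.2 in from both sides at V = (34.10, -20.10). That places the tangent points at D = (45.30, -20.10) on CD and R = (34.10, -31.30) on RJ. Then cos ∠DVC = VD·VC / (|VD||VC|), giving 60.87°.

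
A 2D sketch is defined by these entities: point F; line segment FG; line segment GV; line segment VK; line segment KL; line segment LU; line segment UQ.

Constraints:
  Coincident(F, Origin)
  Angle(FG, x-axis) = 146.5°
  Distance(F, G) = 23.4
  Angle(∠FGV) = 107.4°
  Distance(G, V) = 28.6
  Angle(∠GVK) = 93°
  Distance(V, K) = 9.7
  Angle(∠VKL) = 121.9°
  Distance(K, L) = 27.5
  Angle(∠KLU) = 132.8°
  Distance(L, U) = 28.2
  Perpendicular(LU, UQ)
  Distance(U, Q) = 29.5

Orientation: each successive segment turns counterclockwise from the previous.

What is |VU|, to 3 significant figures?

53.3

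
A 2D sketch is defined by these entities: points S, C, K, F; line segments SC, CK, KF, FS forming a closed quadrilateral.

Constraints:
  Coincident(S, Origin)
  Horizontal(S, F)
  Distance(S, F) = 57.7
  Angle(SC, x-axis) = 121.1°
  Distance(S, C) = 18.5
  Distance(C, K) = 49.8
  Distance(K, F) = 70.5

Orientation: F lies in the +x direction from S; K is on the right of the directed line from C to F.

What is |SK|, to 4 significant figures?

33.94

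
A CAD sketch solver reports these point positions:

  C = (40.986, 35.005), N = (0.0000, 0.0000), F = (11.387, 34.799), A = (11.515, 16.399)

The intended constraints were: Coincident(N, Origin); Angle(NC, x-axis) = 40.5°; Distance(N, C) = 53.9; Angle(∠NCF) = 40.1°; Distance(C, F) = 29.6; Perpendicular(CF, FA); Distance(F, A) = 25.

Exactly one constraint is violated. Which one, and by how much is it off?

Distance(F, A) = 25 — off by 6.60.

N = (0.00, 0.00) ✓; NC at 40.50° ✓; |NC| = 53.90 ✓; ∠NCF = 40.10° ✓; |CF| = 29.60 ✓; ∠(CF, FA) = 90.00° ✓; |FA| = 18.40 ✗.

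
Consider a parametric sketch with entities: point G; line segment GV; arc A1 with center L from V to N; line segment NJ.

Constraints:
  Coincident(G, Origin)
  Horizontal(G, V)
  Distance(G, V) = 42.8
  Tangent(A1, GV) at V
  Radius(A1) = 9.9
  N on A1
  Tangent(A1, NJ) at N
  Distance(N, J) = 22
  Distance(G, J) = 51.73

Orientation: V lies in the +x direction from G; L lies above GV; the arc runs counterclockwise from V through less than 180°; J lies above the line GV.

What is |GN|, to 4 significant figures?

53.35

G is at the origin; GV is horizontal with |GV| = 42.8 and V on the +x side, so V = (42.80, 0.000). A1 meets GV tangentially, so LV is at right angles to GV, so L = V + (0, 9.9) = (42.80, 9.900). Since LN ⟂ NJ (tangency), |LJ| = √(9.9² + 22.0²) = 24.12 regardless of where N sits on A1. So J lies on both circle(G, 51.73) and circle(L, 24.12); the above-GV intersection is J = (39.20, 33.75). N is the foot of the tangent from J: N = (51.12, 15.26).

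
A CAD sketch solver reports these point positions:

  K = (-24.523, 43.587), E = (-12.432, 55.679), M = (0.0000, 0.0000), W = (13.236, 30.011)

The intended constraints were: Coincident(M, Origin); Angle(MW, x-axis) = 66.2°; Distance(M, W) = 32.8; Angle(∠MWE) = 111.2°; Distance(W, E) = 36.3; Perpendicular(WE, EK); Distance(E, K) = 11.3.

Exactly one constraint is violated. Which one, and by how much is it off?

Distance(E, K) = 11.3 — off by 5.80.

M = (0.00, 0.00) ✓; MW at 66.20° ✓; |MW| = 32.80 ✓; ∠MWE = 111.2° ✓; |WE| = 36.30 ✓; ∠(WE, EK) = 90.00° ✓; |EK| = 17.10 ✗.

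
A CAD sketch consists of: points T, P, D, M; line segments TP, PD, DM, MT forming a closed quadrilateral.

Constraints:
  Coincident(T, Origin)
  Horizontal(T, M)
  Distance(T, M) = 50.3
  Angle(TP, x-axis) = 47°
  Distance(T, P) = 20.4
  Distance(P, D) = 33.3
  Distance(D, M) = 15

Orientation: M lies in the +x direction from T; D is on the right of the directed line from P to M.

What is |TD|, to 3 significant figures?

38.7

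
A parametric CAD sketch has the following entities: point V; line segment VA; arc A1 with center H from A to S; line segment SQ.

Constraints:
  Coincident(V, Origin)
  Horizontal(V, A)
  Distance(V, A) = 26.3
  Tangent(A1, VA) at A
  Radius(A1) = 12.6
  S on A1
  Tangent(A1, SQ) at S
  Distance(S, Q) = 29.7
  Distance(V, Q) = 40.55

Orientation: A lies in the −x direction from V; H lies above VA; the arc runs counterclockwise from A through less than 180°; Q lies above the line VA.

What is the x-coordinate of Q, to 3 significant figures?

-8.66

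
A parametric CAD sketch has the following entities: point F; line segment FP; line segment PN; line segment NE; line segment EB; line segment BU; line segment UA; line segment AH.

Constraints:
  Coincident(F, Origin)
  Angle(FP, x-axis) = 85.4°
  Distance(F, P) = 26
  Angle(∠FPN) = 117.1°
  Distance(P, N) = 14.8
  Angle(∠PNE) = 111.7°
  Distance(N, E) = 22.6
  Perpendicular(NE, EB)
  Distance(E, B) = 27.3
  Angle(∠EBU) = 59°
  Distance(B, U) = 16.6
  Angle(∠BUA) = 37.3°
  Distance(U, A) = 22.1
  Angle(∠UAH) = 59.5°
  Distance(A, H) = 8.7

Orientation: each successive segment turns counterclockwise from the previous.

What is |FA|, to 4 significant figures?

25.25

F is at the origin; FP runs at 85.4° with length 26.0, so P = (2.085, 25.92). ∠FPN = 117.1° gives PN at 148.3° from the x-axis; with |PN| = 14.8, N = (-10.51, 33.69). ∠PNE = 111.7° gives NE at -143.4° from the x-axis; with |NE| = 22.6, E = (-28.65, 20.22). NE is perpendicular to EB, so EB runs at -53.40°; with |EB| = 27.3, B = (-12.37, -1.698). ∠EBU = 59.0° gives BU at 67.60° from the x-axis; with |BU| = 16.6, U = (-6.048, 13.65). ∠BUA = 37.3° gives UA at -149.7° from the x-axis; with |UA| = 22.1, A = (-25.13, 2.499). Then |FA| = |A − F| = 25.25.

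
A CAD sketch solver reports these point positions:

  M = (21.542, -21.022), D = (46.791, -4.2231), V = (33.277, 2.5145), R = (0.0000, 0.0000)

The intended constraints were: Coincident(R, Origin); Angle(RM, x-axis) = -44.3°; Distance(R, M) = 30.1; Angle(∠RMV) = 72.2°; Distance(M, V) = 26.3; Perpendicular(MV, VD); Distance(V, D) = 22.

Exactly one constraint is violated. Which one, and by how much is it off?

Distance(V, D) = 22 — off by 6.90.

R = (0.00, 0.00) ✓; RM at -44.30° ✓; |RM| = 30.10 ✓; ∠RMV = 72.20° ✓; |MV| = 26.30 ✓; ∠(MV, VD) = 90.00° ✓; |VD| = 15.10 ✗.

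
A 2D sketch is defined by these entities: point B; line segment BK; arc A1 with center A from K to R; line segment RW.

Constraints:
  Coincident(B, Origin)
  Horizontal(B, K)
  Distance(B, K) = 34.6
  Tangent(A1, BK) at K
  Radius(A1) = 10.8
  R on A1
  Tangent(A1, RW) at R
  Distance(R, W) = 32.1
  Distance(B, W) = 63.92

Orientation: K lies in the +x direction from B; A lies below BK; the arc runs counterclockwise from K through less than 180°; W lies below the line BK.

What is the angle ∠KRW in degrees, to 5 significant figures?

113.65°

B is at the origin; BK is horizontal with |BK| = 34.6 and K on the +x side, so K = (34.600, 0.0000). Since A1 is tangent to BK there, AK ⟂ BK, so A = K + (0, -10.8) = (34.600, -10.800). Since AR ⟂ RW (tangency), |AW| = √(10.8² + 32.1²) = 33.868 regardless of where R sits on A1. So W lies on both circle(B, 63.92) and circle(A, 33.868); the below-BK intersection is W = (48.432, -41.715). R is the foot of the tangent from W: R = (26.663, -18.124).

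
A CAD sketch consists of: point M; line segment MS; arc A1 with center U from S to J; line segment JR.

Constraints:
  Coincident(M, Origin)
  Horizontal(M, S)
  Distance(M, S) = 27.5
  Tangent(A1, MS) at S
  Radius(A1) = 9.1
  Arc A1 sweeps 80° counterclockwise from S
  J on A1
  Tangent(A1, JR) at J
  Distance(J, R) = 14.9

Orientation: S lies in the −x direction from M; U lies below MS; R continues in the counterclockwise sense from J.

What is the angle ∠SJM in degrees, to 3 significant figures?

28.3°

M is at the origin; MS is horizontal with |MS| = 27.5 and S on the −x side, so S = (-27.5, 0.00). A1 meets MS tangentially, so US is at right angles to MS, so U = S + (0, -9.1) = (-27.5, -9.10). On A1, S sits at bearing 90° from U; an 80° counterclockwise sweep puts J at bearing 170°, so J = U + 9.1·(cos 170°, sin 170°) = (-36.5, -7.52). Then cos ∠SJM = JS·JM / (|JS||JM|), giving 28.3°.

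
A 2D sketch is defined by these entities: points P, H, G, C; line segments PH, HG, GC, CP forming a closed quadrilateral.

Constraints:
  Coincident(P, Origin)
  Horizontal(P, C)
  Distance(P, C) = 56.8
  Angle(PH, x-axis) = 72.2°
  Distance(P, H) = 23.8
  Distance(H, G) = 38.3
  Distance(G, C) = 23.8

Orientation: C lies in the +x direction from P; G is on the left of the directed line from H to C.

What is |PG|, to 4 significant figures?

50.13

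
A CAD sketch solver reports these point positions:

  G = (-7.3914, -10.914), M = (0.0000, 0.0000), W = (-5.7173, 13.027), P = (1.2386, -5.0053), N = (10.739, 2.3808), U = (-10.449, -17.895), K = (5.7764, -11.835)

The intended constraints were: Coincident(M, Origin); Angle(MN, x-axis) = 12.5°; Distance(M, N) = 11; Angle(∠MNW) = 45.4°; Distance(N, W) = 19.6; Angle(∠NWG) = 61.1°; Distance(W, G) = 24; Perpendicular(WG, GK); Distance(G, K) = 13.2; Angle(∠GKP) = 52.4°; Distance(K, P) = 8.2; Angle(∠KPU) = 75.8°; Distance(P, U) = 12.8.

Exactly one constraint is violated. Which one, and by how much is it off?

Distance(P, U) = 12.8 — off by 4.60.

M = (0.00, 0.00) ✓; MN at 12.50° ✓; |MN| = 11.00 ✓; ∠MNW = 45.40° ✓; |NW| = 19.60 ✓; ∠NWG = 61.10° ✓; |WG| = 24.00 ✓; ∠(WG, GK) = 90.00° ✓; |GK| = 13.20 ✓; ∠GKP = 52.40° ✓; |KP| = 8.200 ✓; ∠KPU = 75.80° ✓; |PU| = 17.40 ✗.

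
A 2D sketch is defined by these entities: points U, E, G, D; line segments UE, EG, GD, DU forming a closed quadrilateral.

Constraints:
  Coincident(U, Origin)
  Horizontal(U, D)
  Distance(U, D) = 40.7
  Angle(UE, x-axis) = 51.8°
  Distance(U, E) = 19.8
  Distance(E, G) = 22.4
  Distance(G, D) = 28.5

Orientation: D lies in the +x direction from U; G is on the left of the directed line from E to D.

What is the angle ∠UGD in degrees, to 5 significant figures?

68.235°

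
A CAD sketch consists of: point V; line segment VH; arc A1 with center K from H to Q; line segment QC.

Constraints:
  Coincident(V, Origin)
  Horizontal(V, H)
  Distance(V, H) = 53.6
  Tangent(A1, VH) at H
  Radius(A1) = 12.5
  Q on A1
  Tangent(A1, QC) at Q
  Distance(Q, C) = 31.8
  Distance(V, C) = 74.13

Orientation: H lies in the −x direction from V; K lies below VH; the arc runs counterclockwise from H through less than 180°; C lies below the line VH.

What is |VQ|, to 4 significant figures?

67.54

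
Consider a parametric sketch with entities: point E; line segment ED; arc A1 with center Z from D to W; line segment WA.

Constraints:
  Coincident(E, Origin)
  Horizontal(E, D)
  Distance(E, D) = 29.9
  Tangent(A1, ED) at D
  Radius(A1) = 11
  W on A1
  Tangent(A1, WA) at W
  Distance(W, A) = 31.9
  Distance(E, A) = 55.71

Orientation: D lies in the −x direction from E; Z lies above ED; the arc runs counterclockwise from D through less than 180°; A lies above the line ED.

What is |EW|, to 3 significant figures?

25.3

Checks: ∠(ZD, DE) = 90.00° ✓; |ZD| = 11.00 ✓; |ZW| = 11.00 ✓; ∠(ZW, WA) = 90.00° ✓; |WA| = 31.90 ✓; |EA| = 55.71 ✓.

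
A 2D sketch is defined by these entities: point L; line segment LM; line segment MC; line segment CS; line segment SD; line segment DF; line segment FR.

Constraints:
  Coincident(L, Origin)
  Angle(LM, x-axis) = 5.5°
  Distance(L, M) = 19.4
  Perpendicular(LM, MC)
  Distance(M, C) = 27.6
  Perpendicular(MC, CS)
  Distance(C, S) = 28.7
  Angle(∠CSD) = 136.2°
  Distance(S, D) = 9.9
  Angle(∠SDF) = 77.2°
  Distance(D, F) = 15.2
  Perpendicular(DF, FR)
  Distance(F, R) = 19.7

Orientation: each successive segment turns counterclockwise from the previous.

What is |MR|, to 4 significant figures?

31.35

L is at the origin; LM runs at 5.5° with length 19.4, so M = (19.31, 1.859). LM ⟂ MC, so MC runs at 95.50°; with |MC| = 27.6, C = (16.67, 29.33). MC ⟂ CS, so CS runs at -174.5°; with |CS| = 28.7, S = (-11.90, 26.58). ∠CSD = 136.2° gives SD at -130.7° from the x-axis; with |SD| = 9.9, D = (-18.36, 19.08). ∠SDF = 77.2° gives DF at -27.90° from the x-axis; with |DF| = 15.2, F = (-4.925, 11.96). The perpendicularity gives FR at right angles to DF, so FR runs at 62.10°; with |FR| = 19.7, R = (4.293, 29.37). Then |MR| = |R − M| = 31.35.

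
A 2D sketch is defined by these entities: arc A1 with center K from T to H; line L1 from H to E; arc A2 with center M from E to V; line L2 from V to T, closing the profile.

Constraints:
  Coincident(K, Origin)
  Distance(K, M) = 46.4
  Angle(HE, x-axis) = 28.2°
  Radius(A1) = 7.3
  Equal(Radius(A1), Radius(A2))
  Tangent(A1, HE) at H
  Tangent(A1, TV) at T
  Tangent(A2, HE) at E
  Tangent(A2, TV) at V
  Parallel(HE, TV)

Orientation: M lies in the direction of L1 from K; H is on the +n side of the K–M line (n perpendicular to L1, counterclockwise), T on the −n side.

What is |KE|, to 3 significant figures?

47.0

The slot axis is L1's direction at 28.2°, so u = (cos 28.2°, sin 28.2°) = (0.881, 0.473) and n = (−sin 28.2°, cos 28.2°) = (-0.473, 0.881). K is at the origin and M lies 46.4 along u from K, so M = 46.4·u = (40.9, 21.9). Tangency of A1 to both parallel lines with radius 7.3 puts H and T at K ± 7.3·n: H = (-3.45, 6.43), T = (3.45, -6.43). Equal radii place E and V the same way about M: E = M + 7.3·n = (37.4, 28.4), V = M − 7.3·n = (44.3, 15.5). Then |KE| = |E − K| = 47.0.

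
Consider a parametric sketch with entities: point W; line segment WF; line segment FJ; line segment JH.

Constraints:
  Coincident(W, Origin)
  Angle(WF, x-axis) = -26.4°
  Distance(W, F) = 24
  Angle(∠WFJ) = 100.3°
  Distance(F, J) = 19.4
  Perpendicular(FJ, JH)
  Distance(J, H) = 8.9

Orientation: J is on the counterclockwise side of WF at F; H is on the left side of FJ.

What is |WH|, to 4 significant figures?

27.89

∠WFJ = 100.3°, so FJ runs at -26.4° + (180° − 100.3°) = 53.30° from the x-axis; with |FJ| = 19.4, J = F + 19.4·(cos 53.30°, sin 53.30°) = (33.09, 4.883). The perpendicularity gives JH at right angles to FJ; with |JH| = 8.9 on the left of FJ, H = J + 8.9·(-0.8018, 0.5976) = (25.96, 10.20). Then |WH| = |H − W| = 27.89.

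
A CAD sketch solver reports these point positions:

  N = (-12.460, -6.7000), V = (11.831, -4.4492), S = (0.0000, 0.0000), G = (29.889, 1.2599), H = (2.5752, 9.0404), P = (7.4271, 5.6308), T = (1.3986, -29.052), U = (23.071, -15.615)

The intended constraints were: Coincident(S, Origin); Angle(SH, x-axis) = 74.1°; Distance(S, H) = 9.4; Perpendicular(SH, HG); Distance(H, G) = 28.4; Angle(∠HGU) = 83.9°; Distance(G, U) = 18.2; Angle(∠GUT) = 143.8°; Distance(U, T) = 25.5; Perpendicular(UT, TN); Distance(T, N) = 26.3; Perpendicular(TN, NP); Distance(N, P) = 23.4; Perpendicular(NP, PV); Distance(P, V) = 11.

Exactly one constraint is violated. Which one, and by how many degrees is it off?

Perpendicular(NP, PV) — off by 8.20°.

S = (0.00, 0.00) ✓; SH at 74.10° ✓; |SH| = 9.400 ✓; ∠(SH, HG) = 90.00° ✓; |HG| = 28.40 ✓; ∠HGU = 83.90° ✓; |GU| = 18.20 ✓; ∠GUT = 143.8° ✓; |UT| = 25.50 ✓; ∠(UT, TN) = 90.00° ✓; |TN| = 26.30 ✓; ∠(TN, NP) = 90.00° ✓; |NP| = 23.40 ✓; ∠(NP, PV) = 98.20° ✗; |PV| = 11.00 ✓.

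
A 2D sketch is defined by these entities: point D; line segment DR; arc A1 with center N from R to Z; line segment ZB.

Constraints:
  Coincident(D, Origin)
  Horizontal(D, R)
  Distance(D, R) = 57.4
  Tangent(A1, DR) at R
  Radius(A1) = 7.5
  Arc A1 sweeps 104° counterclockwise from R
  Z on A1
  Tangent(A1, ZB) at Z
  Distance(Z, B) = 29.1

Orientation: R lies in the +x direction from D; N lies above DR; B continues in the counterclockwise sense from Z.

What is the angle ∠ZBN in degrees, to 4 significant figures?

14.45°

D is at the origin; DR is horizontal with |DR| = 57.4 and R on the +x side, so R = (57.40, 0.000). A1 meets DR tangentially, so NR is at right angles to DR, so N = R + (0, 7.5) = (57.40, 7.500). On A1, R sits at bearing -90° from N; a 104° counterclockwise sweep puts Z at bearing 14°, so Z = N + 7.5·(cos 14°, sin 14°) = (64.68, 9.314). The tangent condition forces NZ to be normal to ZB, so ZB runs along (−sin 14°, cos 14°); with |ZB| = 29.1, B = (57.64, 37.55). Then cos ∠ZBN = BZ·BN / (|BZ||BN|), giving 14.45°.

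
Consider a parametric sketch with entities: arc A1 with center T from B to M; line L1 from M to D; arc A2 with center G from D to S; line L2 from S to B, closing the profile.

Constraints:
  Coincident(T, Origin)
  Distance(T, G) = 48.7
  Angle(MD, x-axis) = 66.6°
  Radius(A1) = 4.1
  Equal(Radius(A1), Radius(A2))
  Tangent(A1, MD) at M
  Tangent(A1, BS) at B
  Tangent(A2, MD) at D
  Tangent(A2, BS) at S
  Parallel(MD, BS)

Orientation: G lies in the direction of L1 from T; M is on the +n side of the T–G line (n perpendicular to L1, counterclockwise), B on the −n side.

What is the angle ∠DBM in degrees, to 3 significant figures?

80.4°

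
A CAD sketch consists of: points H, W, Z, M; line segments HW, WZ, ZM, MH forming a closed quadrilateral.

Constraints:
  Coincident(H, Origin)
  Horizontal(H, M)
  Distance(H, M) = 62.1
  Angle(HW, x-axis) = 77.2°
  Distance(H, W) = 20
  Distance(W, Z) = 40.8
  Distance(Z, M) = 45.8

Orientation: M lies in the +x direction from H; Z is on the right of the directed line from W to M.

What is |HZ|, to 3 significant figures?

27.1

Checks: |WZ| = 40.80 ✓; |ZM| = 45.80 ✓.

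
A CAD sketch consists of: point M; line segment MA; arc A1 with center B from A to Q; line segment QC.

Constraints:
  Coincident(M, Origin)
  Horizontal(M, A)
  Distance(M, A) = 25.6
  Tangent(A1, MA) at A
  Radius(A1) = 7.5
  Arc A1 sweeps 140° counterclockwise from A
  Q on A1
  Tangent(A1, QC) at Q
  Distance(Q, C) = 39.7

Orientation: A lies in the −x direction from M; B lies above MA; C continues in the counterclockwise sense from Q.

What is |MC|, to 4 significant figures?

64.21

M is at the origin; MA is horizontal with |MA| = 25.6 and A on the −x side, so A = (-25.60, 0.000). Since A1 is tangent to MA there, BA ⟂ MA, so B = A + (0, 7.5) = (-25.60, 7.500). On A1, A sits at bearing -90° from B; a 140° counterclockwise sweep puts Q at bearing 50°, so Q = B + 7.5·(cos 50°, sin 50°) = (-20.78, 13.25). A1 meets QC tangentially, so BQ is at right angles to QC, so QC runs along (−sin 50°, cos 50°); with |QC| = 39.7, C = (-51.19, 38.76). Then |MC| = |C − M| = 64.21.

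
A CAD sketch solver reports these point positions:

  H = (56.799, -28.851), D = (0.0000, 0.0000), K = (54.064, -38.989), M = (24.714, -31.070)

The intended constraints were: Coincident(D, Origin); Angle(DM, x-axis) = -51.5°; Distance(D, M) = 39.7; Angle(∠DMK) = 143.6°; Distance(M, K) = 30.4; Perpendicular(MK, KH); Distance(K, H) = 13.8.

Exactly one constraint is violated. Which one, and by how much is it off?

Distance(K, H) = 13.8 — off by 3.30.

D = (0.00, 0.00) ✓; DM at -51.50° ✓; |DM| = 39.70 ✓; ∠DMK = 143.6° ✓; |MK| = 30.40 ✓; ∠(MK, KH) = 90.00° ✓; |KH| = 10.50 ✗.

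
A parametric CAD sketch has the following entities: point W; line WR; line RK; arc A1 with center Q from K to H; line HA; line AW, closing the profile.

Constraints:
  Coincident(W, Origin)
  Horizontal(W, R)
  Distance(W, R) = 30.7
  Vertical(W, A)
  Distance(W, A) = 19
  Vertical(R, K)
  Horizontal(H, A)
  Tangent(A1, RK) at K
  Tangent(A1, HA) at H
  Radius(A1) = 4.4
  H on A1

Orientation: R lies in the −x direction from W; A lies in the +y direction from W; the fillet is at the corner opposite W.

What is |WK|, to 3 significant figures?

34.0

W is at the origin; WR is horizontal with |WR| = 30.7 and R on the −x side, so R = (-30.7, 0.00). W and A share the same x with |WA| = 19.0 and A on the +y side, so A = (0.00, 19.0). The virtual corner opposite W is at (-30.7, 19.0). The tangent condition forces QK to be normal to RK and the tangent condition forces QH to be normal to HA, with radius 4.4, so the center Q sits 4.4 in from both sides at Q = (-26.3, 14.6). That places the tangent points at K = (-30.7, 14.6) on RK and H = (-26.3, 19.0) on HA. Then |WK| = |K − W| = 34.0.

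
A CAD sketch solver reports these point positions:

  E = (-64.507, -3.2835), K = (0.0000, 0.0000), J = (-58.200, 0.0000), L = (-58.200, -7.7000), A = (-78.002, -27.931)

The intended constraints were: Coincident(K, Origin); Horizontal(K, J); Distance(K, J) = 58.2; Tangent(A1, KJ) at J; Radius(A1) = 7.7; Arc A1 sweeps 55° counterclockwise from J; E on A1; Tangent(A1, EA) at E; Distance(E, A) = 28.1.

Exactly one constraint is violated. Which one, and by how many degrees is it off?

Tangent(A1, EA) at E — off by 6.30°.

K = (0.00, 0.00) ✓; K.y = 0.00, J.y = 0.00 ✓; |KJ| = 58.20 ✓; ∠(LJ, JK) = 90.00° ✓; |LJ| = 7.700 ✓; bearing(L→E) − bearing(L→J) = 55.00° ✓; |LE| = 7.700 ✓; ∠(LE, EA) = 83.70° ✗; |EA| = 28.10 ✓.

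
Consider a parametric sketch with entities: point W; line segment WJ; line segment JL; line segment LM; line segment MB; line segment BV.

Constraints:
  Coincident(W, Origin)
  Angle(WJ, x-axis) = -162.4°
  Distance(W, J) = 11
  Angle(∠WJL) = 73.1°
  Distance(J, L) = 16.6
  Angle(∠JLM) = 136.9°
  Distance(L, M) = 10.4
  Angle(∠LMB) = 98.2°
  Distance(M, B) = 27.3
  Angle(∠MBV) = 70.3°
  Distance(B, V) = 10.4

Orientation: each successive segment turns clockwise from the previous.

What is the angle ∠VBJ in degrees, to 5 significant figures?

19.192°

W is at the origin; WJ runs at -162.4° with length 11.0, so J = (-10.485, -3.3261). ∠WJL = 73.1° gives JL at 90.700° from the x-axis; with |JL| = 16.6, L = (-10.688, 13.273). ∠JLM = 136.9° gives LM at 47.600° from the x-axis; with |LM| = 10.4, M = (-3.6752, 20.953). ∠LMB = 98.2° gives MB at -34.200° from the x-axis; with |MB| = 27.3, B = (18.904, 5.6078). ∠MBV = 70.3° gives BV at -143.90° from the x-axis; with |BV| = 10.4, V = (10.501, -0.51989). Then cos ∠VBJ = BV·BJ / (|BV||BJ|), giving 19.192°.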